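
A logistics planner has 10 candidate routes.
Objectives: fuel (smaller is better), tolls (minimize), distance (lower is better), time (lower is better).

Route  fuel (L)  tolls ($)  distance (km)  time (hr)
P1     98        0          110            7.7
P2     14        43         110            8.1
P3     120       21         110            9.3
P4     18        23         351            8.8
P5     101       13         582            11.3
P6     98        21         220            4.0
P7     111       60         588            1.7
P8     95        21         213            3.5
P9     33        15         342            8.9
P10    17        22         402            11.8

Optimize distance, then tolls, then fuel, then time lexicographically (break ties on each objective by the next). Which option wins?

First minimize distance: best is 110, kept {P1, P2, P3}.
Then minimize tolls: best is 0, kept {P1}.

P1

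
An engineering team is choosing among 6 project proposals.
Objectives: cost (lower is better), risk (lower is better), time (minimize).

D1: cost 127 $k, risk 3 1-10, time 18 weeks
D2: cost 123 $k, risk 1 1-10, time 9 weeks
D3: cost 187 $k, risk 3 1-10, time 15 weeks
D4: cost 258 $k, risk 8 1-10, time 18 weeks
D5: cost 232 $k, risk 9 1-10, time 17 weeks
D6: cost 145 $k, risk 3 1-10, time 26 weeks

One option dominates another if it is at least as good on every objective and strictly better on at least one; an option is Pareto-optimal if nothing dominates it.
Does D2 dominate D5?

Yes

D2 vs D5: cost 123≤232, risk 1≤9, time 9≤17 — D2 is at least as good on every objective with at least one strict improvement.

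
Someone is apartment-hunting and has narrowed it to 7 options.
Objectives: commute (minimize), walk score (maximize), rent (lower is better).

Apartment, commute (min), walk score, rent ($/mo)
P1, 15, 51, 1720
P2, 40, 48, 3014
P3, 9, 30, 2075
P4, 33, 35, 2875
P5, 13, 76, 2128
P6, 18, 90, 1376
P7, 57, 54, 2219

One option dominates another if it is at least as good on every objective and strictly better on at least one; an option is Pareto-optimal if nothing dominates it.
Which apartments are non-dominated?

P1: not dominated.
P2: dominated by P1 (commute 15≤40, walk score 51≥48, rent 1720≤3014).
P3: not dominated (best commute).
P4: dominated by P1 (commute 15≤33, walk score 51≥35, rent 1720≤2875).
P5: not dominated.
P6: not dominated (best walk score).
P7: dominated by P5 (commute 13≤57, walk score 76≥54, rent 2128≤2219).

P1, P3, P5, P6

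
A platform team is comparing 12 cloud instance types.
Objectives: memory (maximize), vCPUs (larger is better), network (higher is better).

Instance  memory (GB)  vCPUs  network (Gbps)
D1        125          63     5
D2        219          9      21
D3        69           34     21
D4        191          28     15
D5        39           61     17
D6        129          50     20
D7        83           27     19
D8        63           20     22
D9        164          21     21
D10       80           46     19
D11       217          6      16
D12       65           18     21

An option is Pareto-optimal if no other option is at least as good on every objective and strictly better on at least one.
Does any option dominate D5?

No

D1: worse on network (5 vs 17).
D2: worse on vCPUs (9 vs 61).
D3: worse on vCPUs (34 vs 61).
D4: worse on vCPUs (28 vs 61).
D6: worse on vCPUs (50 vs 61).
D7: worse on vCPUs (27 vs 61).
D8: worse on vCPUs (20 vs 61).
D9: worse on vCPUs (21 vs 61).
D10: worse on vCPUs (46 vs 61).
D11: worse on vCPUs (6 vs 61).
D12: worse on vCPUs (18 vs 61).
No option is at least as good as D5 on every objective and strictly better on one.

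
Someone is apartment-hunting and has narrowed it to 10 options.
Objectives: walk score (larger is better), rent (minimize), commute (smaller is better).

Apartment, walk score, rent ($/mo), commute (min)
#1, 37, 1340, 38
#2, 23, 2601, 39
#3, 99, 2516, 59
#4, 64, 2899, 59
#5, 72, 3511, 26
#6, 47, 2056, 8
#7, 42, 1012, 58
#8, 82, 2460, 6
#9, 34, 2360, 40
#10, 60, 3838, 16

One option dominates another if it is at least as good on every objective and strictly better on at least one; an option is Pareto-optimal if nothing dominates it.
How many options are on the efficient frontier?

5

#1: not dominated.
#2: dominated by #1 (walk score 37≥23, rent 1340≤2601, commute 38≤39).
#3: not dominated (best walk score).
#4: dominated by #3 (walk score 99≥64, rent 2516≤2899, commute 59≤59).
#5: dominated by #8 (walk score 82≥72, rent 2460≤3511, commute 6≤26).
#6: not dominated.
#7: not dominated (best rent).
#8: not dominated (best commute).
#9: dominated by #1 (walk score 37≥34, rent 1340≤2360, commute 38≤40).
#10: dominated by #8 (walk score 82≥60, rent 2460≤3838, commute 6≤16).
Pareto-optimal: #1, #3, #6, #7, #8 → 5.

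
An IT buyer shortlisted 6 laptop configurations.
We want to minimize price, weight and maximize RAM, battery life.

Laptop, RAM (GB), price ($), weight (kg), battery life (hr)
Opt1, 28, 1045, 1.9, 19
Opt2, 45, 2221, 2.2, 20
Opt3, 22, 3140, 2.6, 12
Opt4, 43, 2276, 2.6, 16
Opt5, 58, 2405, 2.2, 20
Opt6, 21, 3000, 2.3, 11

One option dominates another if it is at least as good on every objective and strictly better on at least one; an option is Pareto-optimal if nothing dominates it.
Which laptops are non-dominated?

Opt1: not dominated (best price).
Opt2: not dominated.
Opt3: dominated by Opt1 (RAM 28≥22, price 1045≤3140, weight 1.9≤2.6, battery life 19≥12).
Opt4: dominated by Opt2 (RAM 45≥43, price 2221≤2276, weight 2.2≤2.6, battery life 20≥16).
Opt5: not dominated (best RAM).
Opt6: dominated by Opt1 (RAM 28≥21, price 1045≤3000, weight 1.9≤2.3, battery life 19≥11).

Opt1, Opt2, Opt5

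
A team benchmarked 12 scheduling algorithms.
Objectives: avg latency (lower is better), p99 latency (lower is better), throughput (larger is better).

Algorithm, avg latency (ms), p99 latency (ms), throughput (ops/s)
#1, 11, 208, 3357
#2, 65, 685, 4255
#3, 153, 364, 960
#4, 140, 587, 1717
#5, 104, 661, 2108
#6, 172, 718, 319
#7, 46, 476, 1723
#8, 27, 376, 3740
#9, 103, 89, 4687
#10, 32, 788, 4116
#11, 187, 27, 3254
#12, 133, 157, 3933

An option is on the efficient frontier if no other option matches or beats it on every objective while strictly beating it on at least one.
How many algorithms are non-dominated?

6

#1: not dominated (best avg latency).
#2: not dominated.
#3: dominated by #1 (avg latency 11≤153, p99 latency 208≤364, throughput 3357≥960).
#4: dominated by #1 (avg latency 11≤140, p99 latency 208≤587, throughput 3357≥1717).
#5: dominated by #1 (avg latency 11≤104, p99 latency 208≤661, throughput 3357≥2108).
#6: dominated by #1 (avg latency 11≤172, p99 latency 208≤718, throughput 3357≥319).
#7: dominated by #1 (avg latency 11≤46, p99 latency 208≤476, throughput 3357≥1723).
#8: not dominated.
#9: not dominated (best throughput).
#10: not dominated.
#11: not dominated (best p99 latency).
#12: dominated by #9 (avg latency 103≤133, p99 latency 89≤157, throughput 4687≥3933).
Pareto-optimal: #1, #2, #8, #9, #10, #11 → 6.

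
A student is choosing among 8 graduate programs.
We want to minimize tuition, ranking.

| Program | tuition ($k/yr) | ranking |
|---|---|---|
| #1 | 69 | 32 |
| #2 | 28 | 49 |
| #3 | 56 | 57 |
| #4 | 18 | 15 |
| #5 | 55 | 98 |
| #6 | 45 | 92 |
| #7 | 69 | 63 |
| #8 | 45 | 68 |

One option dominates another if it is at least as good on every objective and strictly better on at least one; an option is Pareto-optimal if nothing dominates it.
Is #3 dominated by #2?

Yes

#2 vs #3: tuition 28≤56, ranking 49≤57 — #2 is at least as good on every objective with at least one strict improvement.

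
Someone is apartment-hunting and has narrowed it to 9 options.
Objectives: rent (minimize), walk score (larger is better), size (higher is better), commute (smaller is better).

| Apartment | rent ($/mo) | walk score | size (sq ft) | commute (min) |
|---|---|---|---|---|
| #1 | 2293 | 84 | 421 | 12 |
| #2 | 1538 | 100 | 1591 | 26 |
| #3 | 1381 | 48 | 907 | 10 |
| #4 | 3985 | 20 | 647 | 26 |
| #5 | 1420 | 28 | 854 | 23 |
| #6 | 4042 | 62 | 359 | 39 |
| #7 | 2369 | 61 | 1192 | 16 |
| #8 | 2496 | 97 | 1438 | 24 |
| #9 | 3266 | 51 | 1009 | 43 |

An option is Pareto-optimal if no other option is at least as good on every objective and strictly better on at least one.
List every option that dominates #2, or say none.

none

#1: worse on rent (2293 vs 1538).
#3: worse on walk score (48 vs 100).
#4: worse on rent (3985 vs 1538).
#5: worse on walk score (28 vs 100).
#6: worse on rent (4042 vs 1538).
#7: worse on rent (2369 vs 1538).
#8: worse on rent (2496 vs 1538).
#9: worse on rent (3266 vs 1538).
No option dominates #2.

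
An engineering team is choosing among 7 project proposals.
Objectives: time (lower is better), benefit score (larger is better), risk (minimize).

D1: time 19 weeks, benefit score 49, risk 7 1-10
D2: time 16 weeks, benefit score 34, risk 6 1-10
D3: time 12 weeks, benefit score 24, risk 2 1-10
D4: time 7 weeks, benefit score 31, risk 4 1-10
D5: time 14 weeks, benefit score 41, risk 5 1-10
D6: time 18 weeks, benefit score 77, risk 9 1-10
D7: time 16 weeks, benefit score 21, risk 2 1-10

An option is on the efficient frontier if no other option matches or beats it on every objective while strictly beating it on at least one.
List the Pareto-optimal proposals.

D1, D3, D4, D5, D6

D1: not dominated.
D2: dominated by D5 (time 14≤16, benefit score 41≥34, risk 5≤6).
D3: not dominated.
D4: not dominated (best time).
D5: not dominated.
D6: not dominated (best benefit score).
D7: dominated by D3 (time 12≤16, benefit score 24≥21, risk 2≤2).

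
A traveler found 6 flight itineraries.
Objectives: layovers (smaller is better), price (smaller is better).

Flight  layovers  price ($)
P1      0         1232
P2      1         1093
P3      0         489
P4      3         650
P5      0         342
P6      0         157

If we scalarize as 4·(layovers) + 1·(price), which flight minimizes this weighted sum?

P6

P1: 4·0 + 1·1232 = 1232
P2: 4·1 + 1·1093 = 1097
P3: 4·0 + 1·489 = 489
P4: 4·3 + 1·650 = 662
P5: 4·0 + 1·342 = 342
P6: 4·0 + 1·157 = 157
Lowest: P6 at 157.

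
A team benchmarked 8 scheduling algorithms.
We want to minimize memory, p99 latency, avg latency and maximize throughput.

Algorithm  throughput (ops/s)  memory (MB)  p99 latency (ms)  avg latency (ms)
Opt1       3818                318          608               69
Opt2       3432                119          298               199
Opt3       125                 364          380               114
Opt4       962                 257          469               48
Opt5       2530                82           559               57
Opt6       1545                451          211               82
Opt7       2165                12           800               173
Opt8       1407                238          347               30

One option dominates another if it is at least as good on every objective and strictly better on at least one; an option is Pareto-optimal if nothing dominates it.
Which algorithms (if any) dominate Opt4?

Opt8

Opt8: throughput 1407≥962, memory 238≤257, p99 latency 347≤469, avg latency 30≤48 — dominates Opt4.
Others (Opt1, Opt2, Opt3, Opt5, Opt6, Opt7) are each worse than Opt4 on at least one objective.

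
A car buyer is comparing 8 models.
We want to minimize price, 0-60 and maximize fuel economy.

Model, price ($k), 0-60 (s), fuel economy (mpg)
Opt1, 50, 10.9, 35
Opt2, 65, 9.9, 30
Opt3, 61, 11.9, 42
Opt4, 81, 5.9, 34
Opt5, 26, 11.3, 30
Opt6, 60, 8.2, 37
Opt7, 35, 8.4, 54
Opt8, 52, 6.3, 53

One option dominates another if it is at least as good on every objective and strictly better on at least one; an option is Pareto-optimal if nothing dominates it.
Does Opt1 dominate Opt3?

No

Opt1 vs Opt3: Opt1 is worse on fuel economy (35 vs 42), so it does not dominate Opt3.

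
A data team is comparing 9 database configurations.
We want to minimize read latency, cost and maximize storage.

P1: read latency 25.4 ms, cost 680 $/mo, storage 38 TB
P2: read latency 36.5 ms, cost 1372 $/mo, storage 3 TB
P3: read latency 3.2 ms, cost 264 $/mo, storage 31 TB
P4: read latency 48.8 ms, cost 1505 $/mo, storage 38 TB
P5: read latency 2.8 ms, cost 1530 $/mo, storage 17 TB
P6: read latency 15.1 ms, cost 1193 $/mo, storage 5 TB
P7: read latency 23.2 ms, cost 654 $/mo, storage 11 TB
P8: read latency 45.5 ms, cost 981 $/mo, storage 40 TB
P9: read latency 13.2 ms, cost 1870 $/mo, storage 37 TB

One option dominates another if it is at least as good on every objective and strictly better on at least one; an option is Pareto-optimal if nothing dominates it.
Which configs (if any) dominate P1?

P2: worse on read latency (36.5 vs 25.4).
P3: worse on storage (31 vs 38).
P4: worse on read latency (48.8 vs 25.4).
P5: worse on cost (1530 vs 680).
P6: worse on cost (1193 vs 680).
P7: worse on storage (11 vs 38).
P8: worse on read latency (45.5 vs 25.4).
P9: worse on cost (1870 vs 680).
No option dominates P1.

none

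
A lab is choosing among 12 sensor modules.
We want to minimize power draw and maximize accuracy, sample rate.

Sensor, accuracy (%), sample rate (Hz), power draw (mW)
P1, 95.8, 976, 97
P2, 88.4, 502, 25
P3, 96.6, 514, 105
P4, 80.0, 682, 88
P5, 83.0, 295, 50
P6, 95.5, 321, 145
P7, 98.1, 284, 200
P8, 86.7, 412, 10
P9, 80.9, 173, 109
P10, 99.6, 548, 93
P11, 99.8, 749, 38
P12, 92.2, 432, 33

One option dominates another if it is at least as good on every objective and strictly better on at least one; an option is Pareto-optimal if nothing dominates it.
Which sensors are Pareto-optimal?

P1: not dominated (best sample rate).
P2: not dominated.
P3: dominated by P10 (accuracy 99.6≥96.6, sample rate 548≥514, power draw 93≤105).
P4: dominated by P11 (accuracy 99.8≥80.0, sample rate 749≥682, power draw 38≤88).
P5: dominated by P2 (accuracy 88.4≥83.0, sample rate 502≥295, power draw 25≤50).
P6: dominated by P1 (accuracy 95.8≥95.5, sample rate 976≥321, power draw 97≤145).
P7: dominated by P10 (accuracy 99.6≥98.1, sample rate 548≥284, power draw 93≤200).
P8: not dominated (best power draw).
P9: dominated by P1 (accuracy 95.8≥80.9, sample rate 976≥173, power draw 97≤109).
P10: dominated by P11 (accuracy 99.8≥99.6, sample rate 749≥548, power draw 38≤93).
P11: not dominated (best accuracy).
P12: not dominated.

P1, P2, P8, P11, P12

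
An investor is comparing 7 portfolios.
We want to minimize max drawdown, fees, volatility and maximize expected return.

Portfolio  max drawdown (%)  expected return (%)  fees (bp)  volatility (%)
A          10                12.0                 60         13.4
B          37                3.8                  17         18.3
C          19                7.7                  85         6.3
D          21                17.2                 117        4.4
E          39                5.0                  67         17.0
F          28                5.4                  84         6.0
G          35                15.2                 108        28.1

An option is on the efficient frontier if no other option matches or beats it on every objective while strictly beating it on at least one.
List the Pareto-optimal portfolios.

A, B, C, D, F, G

A: not dominated (best max drawdown).
B: not dominated (best fees).
C: not dominated.
D: not dominated (best expected return).
E: dominated by A (max drawdown 10≤39, expected return 12.0≥5.0, fees 60≤67, volatility 13.4≤17.0).
F: not dominated.
G: not dominated.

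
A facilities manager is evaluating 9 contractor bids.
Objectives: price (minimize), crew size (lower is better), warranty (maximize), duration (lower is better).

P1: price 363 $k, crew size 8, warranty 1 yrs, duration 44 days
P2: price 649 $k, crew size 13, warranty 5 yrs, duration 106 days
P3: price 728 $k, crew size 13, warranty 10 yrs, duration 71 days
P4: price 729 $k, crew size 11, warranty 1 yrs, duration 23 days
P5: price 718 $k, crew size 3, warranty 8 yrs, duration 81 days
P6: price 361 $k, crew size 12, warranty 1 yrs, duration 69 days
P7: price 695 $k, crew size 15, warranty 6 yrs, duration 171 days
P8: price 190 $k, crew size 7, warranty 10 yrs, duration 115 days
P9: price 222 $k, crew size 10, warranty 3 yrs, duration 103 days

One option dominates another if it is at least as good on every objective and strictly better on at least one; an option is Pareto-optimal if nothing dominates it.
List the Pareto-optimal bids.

P1: not dominated.
P2: not dominated.
P3: not dominated.
P4: not dominated (best duration).
P5: not dominated (best crew size).
P6: not dominated.
P7: dominated by P8 (price 190≤695, crew size 7≤15, warranty 10≥6, duration 115≤171).
P8: not dominated (best price).
P9: not dominated.

P1, P2, P3, P4, P5, P6, P8, P9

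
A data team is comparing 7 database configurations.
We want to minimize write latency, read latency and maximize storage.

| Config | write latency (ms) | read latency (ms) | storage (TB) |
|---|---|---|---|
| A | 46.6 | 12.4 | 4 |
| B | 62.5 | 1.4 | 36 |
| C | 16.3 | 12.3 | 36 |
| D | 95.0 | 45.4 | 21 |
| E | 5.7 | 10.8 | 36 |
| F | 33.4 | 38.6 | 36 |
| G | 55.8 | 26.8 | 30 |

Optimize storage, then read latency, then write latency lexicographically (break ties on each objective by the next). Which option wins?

B

First maximize storage: best is 36, kept {B, C, E, F}.
Then minimize read latency: best is 1.4, kept {B}.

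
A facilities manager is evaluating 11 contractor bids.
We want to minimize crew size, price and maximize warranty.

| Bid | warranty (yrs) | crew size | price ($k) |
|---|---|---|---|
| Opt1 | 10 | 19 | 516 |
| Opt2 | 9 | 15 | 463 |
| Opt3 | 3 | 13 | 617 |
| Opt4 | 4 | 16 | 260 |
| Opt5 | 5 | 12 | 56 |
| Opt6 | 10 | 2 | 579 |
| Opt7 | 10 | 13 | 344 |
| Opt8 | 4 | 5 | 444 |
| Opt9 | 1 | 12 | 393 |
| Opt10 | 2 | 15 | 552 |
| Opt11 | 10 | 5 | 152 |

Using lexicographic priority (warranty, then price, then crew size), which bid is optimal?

First maximize warranty: best is 10, kept {Opt1, Opt6, Opt7, Opt11}.
Then minimize price: best is 152, kept {Opt11}.

Opt11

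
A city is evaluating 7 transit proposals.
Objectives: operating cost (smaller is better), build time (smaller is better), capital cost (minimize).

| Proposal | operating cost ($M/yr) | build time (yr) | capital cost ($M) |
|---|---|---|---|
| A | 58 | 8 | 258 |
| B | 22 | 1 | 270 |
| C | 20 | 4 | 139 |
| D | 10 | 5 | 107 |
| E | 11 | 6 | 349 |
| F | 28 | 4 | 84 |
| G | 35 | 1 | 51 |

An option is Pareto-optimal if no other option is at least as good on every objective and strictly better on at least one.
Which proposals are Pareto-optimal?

B, C, D, F, G

A: dominated by C (operating cost 20≤58, build time 4≤8, capital cost 139≤258).
B: not dominated.
C: not dominated.
D: not dominated (best operating cost).
E: dominated by D (operating cost 10≤11, build time 5≤6, capital cost 107≤349).
F: not dominated.
G: not dominated (best capital cost).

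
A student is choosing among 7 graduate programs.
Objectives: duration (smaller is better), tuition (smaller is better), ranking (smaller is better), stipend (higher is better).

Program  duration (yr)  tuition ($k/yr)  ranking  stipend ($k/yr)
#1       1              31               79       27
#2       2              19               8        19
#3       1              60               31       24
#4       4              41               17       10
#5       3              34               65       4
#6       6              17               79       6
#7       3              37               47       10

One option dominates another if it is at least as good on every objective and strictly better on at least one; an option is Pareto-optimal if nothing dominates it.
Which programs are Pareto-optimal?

#1, #2, #3, #6

#1: not dominated (best stipend).
#2: not dominated (best ranking).
#3: not dominated.
#4: dominated by #2 (duration 2≤4, tuition 19≤41, ranking 8≤17, stipend 19≥10).
#5: dominated by #2 (duration 2≤3, tuition 19≤34, ranking 8≤65, stipend 19≥4).
#6: not dominated (best tuition).
#7: dominated by #2 (duration 2≤3, tuition 19≤37, ranking 8≤47, stipend 19≥10).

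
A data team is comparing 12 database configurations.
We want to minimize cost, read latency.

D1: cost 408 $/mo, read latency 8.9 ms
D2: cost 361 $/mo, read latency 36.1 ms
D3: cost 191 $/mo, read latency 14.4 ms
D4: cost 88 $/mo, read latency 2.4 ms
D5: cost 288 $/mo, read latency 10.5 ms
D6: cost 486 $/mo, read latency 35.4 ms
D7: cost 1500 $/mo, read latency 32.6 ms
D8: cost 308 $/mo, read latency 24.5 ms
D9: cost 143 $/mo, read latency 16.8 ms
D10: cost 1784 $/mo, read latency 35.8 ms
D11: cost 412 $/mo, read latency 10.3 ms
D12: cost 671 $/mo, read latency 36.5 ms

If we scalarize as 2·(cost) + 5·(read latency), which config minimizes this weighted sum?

D1: 2·408 + 5·8.9 = 860.5
D2: 2·361 + 5·36.1 = 902.5
D3: 2·191 + 5·14.4 = 454.0
D4: 2·88 + 5·2.4 = 188.0
D5: 2·288 + 5·10.5 = 628.5
D6: 2·486 + 5·35.4 = 1149.0
D7: 2·1500 + 5·32.6 = 3163.0
D8: 2·308 + 5·24.5 = 738.5
D9: 2·143 + 5·16.8 = 370.0
D10: 2·1784 + 5·35.8 = 3747.0
D11: 2·412 + 5·10.3 = 875.5
D12: 2·671 + 5·36.5 = 1524.5
Lowest: D4 at 188.0.

D4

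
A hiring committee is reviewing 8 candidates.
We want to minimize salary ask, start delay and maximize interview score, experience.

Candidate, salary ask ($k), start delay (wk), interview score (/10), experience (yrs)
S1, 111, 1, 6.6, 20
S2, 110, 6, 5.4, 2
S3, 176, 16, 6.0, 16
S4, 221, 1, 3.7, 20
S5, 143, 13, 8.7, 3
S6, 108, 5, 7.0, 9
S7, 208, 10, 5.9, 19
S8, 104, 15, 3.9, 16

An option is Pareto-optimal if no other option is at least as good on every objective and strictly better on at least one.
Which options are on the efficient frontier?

S1: not dominated.
S2: dominated by S6 (salary ask 108≤110, start delay 5≤6, interview score 7.0≥5.4, experience 9≥2).
S3: dominated by S1 (salary ask 111≤176, start delay 1≤16, interview score 6.6≥6.0, experience 20≥16).
S4: dominated by S1 (salary ask 111≤221, start delay 1≤1, interview score 6.6≥3.7, experience 20≥20).
S5: not dominated (best interview score).
S6: not dominated.
S7: dominated by S1 (salary ask 111≤208, start delay 1≤10, interview score 6.6≥5.9, experience 20≥19).
S8: not dominated (best salary ask).

S1, S5, S6, S8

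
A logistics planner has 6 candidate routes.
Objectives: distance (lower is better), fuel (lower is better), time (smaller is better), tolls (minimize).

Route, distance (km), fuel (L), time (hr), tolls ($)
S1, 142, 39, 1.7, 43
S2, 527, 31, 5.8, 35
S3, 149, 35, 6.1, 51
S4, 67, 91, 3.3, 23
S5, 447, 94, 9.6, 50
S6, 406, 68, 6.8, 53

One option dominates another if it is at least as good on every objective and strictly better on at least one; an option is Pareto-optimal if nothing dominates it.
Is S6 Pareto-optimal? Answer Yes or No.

S1 vs S6: distance 142≤406, fuel 39≤68, time 1.7≤6.8, tolls 43≤53 — S1 is at least as good on every objective and strictly better on at least one, so S1 dominates S6.

No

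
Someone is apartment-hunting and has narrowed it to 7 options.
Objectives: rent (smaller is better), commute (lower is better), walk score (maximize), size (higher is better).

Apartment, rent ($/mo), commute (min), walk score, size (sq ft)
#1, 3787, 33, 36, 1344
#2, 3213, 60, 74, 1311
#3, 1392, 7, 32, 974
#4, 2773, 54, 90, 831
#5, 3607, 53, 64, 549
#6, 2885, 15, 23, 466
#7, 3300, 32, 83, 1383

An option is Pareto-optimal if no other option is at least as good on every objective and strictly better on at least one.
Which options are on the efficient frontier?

#2, #3, #4, #7

#1: dominated by #7 (rent 3300≤3787, commute 32≤33, walk score 83≥36, size 1383≥1344).
#2: not dominated.
#3: not dominated (best rent).
#4: not dominated (best walk score).
#5: dominated by #7 (rent 3300≤3607, commute 32≤53, walk score 83≥64, size 1383≥549).
#6: dominated by #3 (rent 1392≤2885, commute 7≤15, walk score 32≥23, size 974≥466).
#7: not dominated (best size).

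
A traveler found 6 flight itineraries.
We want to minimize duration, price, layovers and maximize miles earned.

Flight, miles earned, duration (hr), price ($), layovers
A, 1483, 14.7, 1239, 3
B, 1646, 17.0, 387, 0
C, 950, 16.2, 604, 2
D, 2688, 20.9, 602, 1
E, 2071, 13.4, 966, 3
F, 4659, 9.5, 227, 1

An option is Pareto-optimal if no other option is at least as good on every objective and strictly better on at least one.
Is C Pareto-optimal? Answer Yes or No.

No

F vs C: miles earned 4659≥950, duration 9.5≤16.2, price 227≤604, layovers 1≤2 — F is at least as good on every objective and strictly better on at least one, so F dominates C.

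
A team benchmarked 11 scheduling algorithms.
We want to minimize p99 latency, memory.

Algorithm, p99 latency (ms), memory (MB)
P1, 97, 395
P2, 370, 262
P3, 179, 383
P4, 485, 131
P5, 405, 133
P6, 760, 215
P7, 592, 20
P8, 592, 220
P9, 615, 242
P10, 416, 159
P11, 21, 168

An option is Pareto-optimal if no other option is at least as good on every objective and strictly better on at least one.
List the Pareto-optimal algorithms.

P1: dominated by P11 (p99 latency 21≤97, memory 168≤395).
P2: dominated by P11 (p99 latency 21≤370, memory 168≤262).
P3: dominated by P11 (p99 latency 21≤179, memory 168≤383).
P4: not dominated.
P5: not dominated.
P6: dominated by P4 (p99 latency 485≤760, memory 131≤215).
P7: not dominated (best memory).
P8: dominated by P4 (p99 latency 485≤592, memory 131≤220).
P9: dominated by P4 (p99 latency 485≤615, memory 131≤242).
P10: dominated by P5 (p99 latency 405≤416, memory 133≤159).
P11: not dominated (best p99 latency).

P4, P5, P7, P11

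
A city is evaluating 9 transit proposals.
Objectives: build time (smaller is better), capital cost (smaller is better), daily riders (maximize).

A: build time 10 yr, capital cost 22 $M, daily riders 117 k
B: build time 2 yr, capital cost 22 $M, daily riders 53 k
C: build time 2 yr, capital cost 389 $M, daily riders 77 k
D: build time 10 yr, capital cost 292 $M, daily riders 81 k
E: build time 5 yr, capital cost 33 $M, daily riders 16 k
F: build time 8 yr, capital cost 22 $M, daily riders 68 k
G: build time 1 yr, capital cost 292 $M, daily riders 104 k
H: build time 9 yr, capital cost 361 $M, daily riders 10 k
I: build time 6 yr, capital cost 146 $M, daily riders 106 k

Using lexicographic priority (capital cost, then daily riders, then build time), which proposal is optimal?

A

First minimize capital cost: best is 22, kept {A, B, F}.
Then maximize daily riders: best is 117, kept {A}.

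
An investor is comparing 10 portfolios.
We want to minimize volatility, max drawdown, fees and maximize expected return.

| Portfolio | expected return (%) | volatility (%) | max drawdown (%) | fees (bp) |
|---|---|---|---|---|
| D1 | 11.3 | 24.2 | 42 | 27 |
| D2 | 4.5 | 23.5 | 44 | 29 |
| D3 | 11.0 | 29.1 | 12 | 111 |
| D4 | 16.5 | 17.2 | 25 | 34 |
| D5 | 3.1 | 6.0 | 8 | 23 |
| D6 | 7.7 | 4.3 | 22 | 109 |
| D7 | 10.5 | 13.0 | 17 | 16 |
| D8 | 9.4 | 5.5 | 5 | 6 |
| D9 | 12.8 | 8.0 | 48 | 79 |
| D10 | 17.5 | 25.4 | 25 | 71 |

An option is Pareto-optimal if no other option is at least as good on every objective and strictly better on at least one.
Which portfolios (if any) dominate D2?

D7: expected return 10.5≥4.5, volatility 13.0≤23.5, max drawdown 17≤44, fees 16≤29 — dominates D2.
D8: expected return 9.4≥4.5, volatility 5.5≤23.5, max drawdown 5≤44, fees 6≤29 — dominates D2.
Others (D1, D3, D4, D5, D6, D9, D10) are each worse than D2 on at least one objective.

D7, D8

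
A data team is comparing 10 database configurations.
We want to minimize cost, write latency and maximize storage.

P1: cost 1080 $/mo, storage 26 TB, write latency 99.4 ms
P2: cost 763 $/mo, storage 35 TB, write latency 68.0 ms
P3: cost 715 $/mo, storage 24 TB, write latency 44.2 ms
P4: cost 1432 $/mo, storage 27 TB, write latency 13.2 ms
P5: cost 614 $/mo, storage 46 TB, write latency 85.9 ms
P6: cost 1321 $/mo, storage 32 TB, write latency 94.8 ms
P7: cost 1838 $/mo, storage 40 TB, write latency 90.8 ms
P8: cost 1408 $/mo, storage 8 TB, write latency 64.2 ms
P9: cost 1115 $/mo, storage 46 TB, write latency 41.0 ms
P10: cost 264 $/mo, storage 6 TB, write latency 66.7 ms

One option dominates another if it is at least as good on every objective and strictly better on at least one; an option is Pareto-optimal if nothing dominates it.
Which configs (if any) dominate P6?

P2, P5, P9

P2: cost 763≤1321, storage 35≥32, write latency 68.0≤94.8 — dominates P6.
P5: cost 614≤1321, storage 46≥32, write latency 85.9≤94.8 — dominates P6.
P9: cost 1115≤1321, storage 46≥32, write latency 41.0≤94.8 — dominates P6.
Others (P1, P3, P4, P7, P8, P10) are each worse than P6 on at least one objective.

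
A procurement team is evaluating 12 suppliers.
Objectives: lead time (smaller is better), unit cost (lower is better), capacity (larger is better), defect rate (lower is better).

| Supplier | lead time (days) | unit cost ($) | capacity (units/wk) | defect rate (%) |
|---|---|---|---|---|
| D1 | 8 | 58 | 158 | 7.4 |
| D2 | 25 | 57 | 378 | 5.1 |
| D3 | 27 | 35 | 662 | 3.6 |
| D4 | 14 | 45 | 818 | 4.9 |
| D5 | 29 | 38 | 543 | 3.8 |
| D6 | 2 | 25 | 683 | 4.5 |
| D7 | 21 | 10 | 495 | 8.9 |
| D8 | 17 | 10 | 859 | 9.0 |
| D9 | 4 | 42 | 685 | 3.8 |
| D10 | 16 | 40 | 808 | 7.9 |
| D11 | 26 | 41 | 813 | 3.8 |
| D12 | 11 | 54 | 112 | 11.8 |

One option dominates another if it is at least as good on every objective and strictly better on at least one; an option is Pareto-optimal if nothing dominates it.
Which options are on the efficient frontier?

D1: dominated by D6 (lead time 2≤8, unit cost 25≤58, capacity 683≥158, defect rate 4.5≤7.4).
D2: dominated by D4 (lead time 14≤25, unit cost 45≤57, capacity 818≥378, defect rate 4.9≤5.1).
D3: not dominated (best defect rate).
D4: not dominated.
D5: dominated by D3 (lead time 27≤29, unit cost 35≤38, capacity 662≥543, defect rate 3.6≤3.8).
D6: not dominated (best lead time).
D7: not dominated.
D8: not dominated (best capacity).
D9: not dominated.
D10: not dominated.
D11: not dominated.
D12: dominated by D6 (lead time 2≤11, unit cost 25≤54, capacity 683≥112, defect rate 4.5≤11.8).

D3, D4, D6, D7, D8, D9, D10, D11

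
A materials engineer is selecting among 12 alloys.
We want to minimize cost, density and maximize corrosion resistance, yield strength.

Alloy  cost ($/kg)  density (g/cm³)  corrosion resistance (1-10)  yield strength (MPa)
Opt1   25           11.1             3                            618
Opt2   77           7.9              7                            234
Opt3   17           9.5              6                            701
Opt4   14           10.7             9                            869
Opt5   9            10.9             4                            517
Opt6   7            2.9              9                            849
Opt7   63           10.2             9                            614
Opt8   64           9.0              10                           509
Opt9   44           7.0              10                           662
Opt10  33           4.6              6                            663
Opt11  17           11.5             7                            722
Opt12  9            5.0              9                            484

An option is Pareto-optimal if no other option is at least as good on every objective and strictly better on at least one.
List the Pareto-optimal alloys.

Opt1: dominated by Opt3 (cost 17≤25, density 9.5≤11.1, corrosion resistance 6≥3, yield strength 701≥618).
Opt2: dominated by Opt6 (cost 7≤77, density 2.9≤7.9, corrosion resistance 9≥7, yield strength 849≥234).
Opt3: dominated by Opt6 (cost 7≤17, density 2.9≤9.5, corrosion resistance 9≥6, yield strength 849≥701).
Opt4: not dominated (best yield strength).
Opt5: dominated by Opt6 (cost 7≤9, density 2.9≤10.9, corrosion resistance 9≥4, yield strength 849≥517).
Opt6: not dominated (best cost).
Opt7: dominated by Opt6 (cost 7≤63, density 2.9≤10.2, corrosion resistance 9≥9, yield strength 849≥614).
Opt8: dominated by Opt9 (cost 44≤64, density 7.0≤9.0, corrosion resistance 10≥10, yield strength 662≥509).
Opt9: not dominated.
Opt10: dominated by Opt6 (cost 7≤33, density 2.9≤4.6, corrosion resistance 9≥6, yield strength 849≥663).
Opt11: dominated by Opt4 (cost 14≤17, density 10.7≤11.5, corrosion resistance 9≥7, yield strength 869≥722).
Opt12: dominated by Opt6 (cost 7≤9, density 2.9≤5.0, corrosion resistance 9≥9, yield strength 849≥484).

Opt4, Opt6, Opt9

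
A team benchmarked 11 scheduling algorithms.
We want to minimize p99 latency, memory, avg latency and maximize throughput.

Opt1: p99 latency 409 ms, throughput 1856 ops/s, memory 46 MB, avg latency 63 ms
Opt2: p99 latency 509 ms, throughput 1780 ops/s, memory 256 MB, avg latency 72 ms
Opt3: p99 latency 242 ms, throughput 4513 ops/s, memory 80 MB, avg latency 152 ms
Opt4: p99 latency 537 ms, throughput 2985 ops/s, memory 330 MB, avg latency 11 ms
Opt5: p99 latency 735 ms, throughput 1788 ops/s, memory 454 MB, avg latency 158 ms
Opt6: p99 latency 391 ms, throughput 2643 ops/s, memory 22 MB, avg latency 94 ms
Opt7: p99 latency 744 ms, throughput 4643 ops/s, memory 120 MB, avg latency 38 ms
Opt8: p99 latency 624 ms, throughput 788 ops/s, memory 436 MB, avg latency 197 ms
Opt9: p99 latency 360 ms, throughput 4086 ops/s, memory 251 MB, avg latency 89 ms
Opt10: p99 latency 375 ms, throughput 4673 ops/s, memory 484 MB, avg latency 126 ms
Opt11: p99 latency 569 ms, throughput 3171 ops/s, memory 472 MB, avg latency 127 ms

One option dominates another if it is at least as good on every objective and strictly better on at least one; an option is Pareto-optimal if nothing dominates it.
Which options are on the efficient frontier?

Opt1: not dominated.
Opt2: dominated by Opt1 (p99 latency 409≤509, throughput 1856≥1780, memory 46≤256, avg latency 63≤72).
Opt3: not dominated (best p99 latency).
Opt4: not dominated (best avg latency).
Opt5: dominated by Opt1 (p99 latency 409≤735, throughput 1856≥1788, memory 46≤454, avg latency 63≤158).
Opt6: not dominated (best memory).
Opt7: not dominated.
Opt8: dominated by Opt1 (p99 latency 409≤624, throughput 1856≥788, memory 46≤436, avg latency 63≤197).
Opt9: not dominated.
Opt10: not dominated (best throughput).
Opt11: dominated by Opt9 (p99 latency 360≤569, throughput 4086≥3171, memory 251≤472, avg latency 89≤127).

Opt1, Opt3, Opt4, Opt6, Opt7, Opt9, Opt10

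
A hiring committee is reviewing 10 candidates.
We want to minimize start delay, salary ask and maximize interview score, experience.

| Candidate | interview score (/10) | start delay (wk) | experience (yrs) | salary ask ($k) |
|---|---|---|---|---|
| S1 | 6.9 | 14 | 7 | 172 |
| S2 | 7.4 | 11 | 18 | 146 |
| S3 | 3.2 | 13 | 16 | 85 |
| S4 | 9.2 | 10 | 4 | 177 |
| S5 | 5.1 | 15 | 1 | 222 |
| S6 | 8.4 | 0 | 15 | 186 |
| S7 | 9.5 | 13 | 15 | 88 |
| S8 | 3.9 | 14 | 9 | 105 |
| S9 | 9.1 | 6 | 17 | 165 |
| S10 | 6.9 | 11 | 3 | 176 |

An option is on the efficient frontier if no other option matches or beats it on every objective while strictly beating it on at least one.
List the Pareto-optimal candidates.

S1: dominated by S2 (interview score 7.4≥6.9, start delay 11≤14, experience 18≥7, salary ask 146≤172).
S2: not dominated (best experience).
S3: not dominated (best salary ask).
S4: not dominated.
S5: dominated by S1 (interview score 6.9≥5.1, start delay 14≤15, experience 7≥1, salary ask 172≤222).
S6: not dominated (best start delay).
S7: not dominated (best interview score).
S8: dominated by S7 (interview score 9.5≥3.9, start delay 13≤14, experience 15≥9, salary ask 88≤105).
S9: not dominated.
S10: dominated by S2 (interview score 7.4≥6.9, start delay 11≤11, experience 18≥3, salary ask 146≤176).

S2, S3, S4, S6, S7, S9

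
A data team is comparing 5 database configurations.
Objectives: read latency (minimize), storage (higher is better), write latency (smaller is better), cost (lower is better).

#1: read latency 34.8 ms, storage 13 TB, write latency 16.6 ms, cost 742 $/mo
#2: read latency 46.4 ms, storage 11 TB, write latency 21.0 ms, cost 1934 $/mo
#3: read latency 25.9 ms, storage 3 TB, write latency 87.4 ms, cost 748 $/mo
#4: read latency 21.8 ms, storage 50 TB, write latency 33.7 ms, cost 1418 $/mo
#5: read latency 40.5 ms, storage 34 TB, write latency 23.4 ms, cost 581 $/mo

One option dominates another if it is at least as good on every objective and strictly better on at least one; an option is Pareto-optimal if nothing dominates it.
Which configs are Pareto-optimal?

#1: not dominated (best write latency).
#2: dominated by #1 (read latency 34.8≤46.4, storage 13≥11, write latency 16.6≤21.0, cost 742≤1934).
#3: not dominated.
#4: not dominated (best read latency).
#5: not dominated (best cost).

#1, #3, #4, #5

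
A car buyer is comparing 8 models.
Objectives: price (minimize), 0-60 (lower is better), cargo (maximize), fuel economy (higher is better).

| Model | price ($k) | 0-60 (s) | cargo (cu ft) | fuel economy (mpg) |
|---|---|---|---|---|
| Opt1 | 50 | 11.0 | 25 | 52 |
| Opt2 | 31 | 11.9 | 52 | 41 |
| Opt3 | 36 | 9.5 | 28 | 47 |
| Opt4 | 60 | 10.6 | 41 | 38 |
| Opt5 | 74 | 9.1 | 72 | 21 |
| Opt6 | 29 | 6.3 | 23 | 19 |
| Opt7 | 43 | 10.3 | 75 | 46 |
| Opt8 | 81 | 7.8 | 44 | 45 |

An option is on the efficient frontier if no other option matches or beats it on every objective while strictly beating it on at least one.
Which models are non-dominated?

Opt1, Opt2, Opt3, Opt5, Opt6, Opt7, Opt8

Opt1: not dominated (best fuel economy).
Opt2: not dominated.
Opt3: not dominated.
Opt4: dominated by Opt7 (price 43≤60, 0-60 10.3≤10.6, cargo 75≥41, fuel economy 46≥38).
Opt5: not dominated.
Opt6: not dominated (best price).
Opt7: not dominated (best cargo).
Opt8: not dominated.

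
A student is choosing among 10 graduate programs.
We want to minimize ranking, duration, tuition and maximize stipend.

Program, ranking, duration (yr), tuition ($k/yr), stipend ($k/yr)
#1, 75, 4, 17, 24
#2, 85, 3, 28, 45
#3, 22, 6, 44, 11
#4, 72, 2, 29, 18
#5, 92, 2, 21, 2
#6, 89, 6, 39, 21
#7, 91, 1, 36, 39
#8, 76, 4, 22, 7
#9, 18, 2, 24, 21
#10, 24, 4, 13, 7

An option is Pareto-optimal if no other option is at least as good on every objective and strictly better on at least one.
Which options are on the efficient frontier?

#1: not dominated.
#2: not dominated (best stipend).
#3: dominated by #9 (ranking 18≤22, duration 2≤6, tuition 24≤44, stipend 21≥11).
#4: dominated by #9 (ranking 18≤72, duration 2≤2, tuition 24≤29, stipend 21≥18).
#5: not dominated.
#6: dominated by #1 (ranking 75≤89, duration 4≤6, tuition 17≤39, stipend 24≥21).
#7: not dominated (best duration).
#8: dominated by #1 (ranking 75≤76, duration 4≤4, tuition 17≤22, stipend 24≥7).
#9: not dominated (best ranking).
#10: not dominated (best tuition).

#1, #2, #5, #7, #9, #10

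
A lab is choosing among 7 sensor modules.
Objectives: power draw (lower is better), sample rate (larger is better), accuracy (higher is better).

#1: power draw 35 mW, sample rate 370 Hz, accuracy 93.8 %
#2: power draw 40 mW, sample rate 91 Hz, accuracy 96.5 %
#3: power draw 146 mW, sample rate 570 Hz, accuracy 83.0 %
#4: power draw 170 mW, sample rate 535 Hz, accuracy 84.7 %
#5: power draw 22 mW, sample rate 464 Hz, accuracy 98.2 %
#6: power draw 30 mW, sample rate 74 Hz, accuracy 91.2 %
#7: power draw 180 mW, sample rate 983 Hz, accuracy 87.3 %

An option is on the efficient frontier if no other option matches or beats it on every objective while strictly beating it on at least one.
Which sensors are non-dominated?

#3, #4, #5, #7

#1: dominated by #5 (power draw 22≤35, sample rate 464≥370, accuracy 98.2≥93.8).
#2: dominated by #5 (power draw 22≤40, sample rate 464≥91, accuracy 98.2≥96.5).
#3: not dominated.
#4: not dominated.
#5: not dominated (best power draw).
#6: dominated by #5 (power draw 22≤30, sample rate 464≥74, accuracy 98.2≥91.2).
#7: not dominated (best sample rate).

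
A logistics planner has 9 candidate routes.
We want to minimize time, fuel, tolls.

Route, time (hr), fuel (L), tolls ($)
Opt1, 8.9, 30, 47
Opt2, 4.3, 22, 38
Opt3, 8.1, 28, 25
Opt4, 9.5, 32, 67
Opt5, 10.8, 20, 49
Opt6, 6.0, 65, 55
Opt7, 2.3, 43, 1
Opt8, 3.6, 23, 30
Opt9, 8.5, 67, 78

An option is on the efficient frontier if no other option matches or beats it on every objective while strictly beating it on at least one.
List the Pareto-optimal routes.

Opt2, Opt3, Opt5, Opt7, Opt8

Opt1: dominated by Opt2 (time 4.3≤8.9, fuel 22≤30, tolls 38≤47).
Opt2: not dominated.
Opt3: not dominated.
Opt4: dominated by Opt1 (time 8.9≤9.5, fuel 30≤32, tolls 47≤67).
Opt5: not dominated (best fuel).
Opt6: dominated by Opt2 (time 4.3≤6.0, fuel 22≤65, tolls 38≤55).
Opt7: not dominated (best time).
Opt8: not dominated.
Opt9: dominated by Opt2 (time 4.3≤8.5, fuel 22≤67, tolls 38≤78).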